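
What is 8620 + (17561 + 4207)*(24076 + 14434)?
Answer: 838294300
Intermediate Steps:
8620 + (17561 + 4207)*(24076 + 14434) = 8620 + 21768*38510 = 8620 + 838285680 = 838294300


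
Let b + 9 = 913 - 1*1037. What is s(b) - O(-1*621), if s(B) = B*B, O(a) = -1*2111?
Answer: 19800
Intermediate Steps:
b = -133 (b = -9 + (913 - 1*1037) = -9 + (913 - 1037) = -9 - 124 = -133)
O(a) = -2111
s(B) = B²
s(b) - O(-1*621) = (-133)² - 1*(-2111) = 17689 + 2111 = 19800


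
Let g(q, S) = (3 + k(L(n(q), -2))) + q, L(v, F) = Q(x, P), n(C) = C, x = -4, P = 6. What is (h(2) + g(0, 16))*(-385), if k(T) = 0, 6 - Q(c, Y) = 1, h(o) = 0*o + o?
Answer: -1925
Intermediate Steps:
h(o) = o (h(o) = 0 + o = o)
Q(c, Y) = 5 (Q(c, Y) = 6 - 1*1 = 6 - 1 = 5)
L(v, F) = 5
g(q, S) = 3 + q (g(q, S) = (3 + 0) + q = 3 + q)
(h(2) + g(0, 16))*(-385) = (2 + (3 + 0))*(-385) = (2 + 3)*(-385) = 5*(-385) = -1925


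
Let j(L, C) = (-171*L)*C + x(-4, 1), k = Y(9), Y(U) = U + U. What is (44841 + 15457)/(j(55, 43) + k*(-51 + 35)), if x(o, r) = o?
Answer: -60298/404707 ≈ -0.14899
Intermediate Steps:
Y(U) = 2*U
k = 18 (k = 2*9 = 18)
j(L, C) = -4 - 171*C*L (j(L, C) = (-171*L)*C - 4 = -171*C*L - 4 = -4 - 171*C*L)
(44841 + 15457)/(j(55, 43) + k*(-51 + 35)) = (44841 + 15457)/((-4 - 171*43*55) + 18*(-51 + 35)) = 60298/((-4 - 404415) + 18*(-16)) = 60298/(-404419 - 288) = 60298/(-404707) = 60298*(-1/404707) = -60298/404707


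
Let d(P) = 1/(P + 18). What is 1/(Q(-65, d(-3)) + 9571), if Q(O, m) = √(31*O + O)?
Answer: 9571/91606121 - 4*I*√130/91606121 ≈ 0.00010448 - 4.9786e-7*I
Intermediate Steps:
d(P) = 1/(18 + P)
Q(O, m) = 4*√2*√O (Q(O, m) = √(32*O) = 4*√2*√O)
1/(Q(-65, d(-3)) + 9571) = 1/(4*√2*√(-65) + 9571) = 1/(4*√2*(I*√65) + 9571) = 1/(4*I*√130 + 9571) = 1/(9571 + 4*I*√130)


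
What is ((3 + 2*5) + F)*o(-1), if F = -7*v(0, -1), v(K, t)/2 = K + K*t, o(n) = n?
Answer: -13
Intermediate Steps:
v(K, t) = 2*K + 2*K*t (v(K, t) = 2*(K + K*t) = 2*K + 2*K*t)
F = 0 (F = -14*0*(1 - 1) = -14*0*0 = -7*0 = 0)
((3 + 2*5) + F)*o(-1) = ((3 + 2*5) + 0)*(-1) = ((3 + 10) + 0)*(-1) = (13 + 0)*(-1) = 13*(-1) = -13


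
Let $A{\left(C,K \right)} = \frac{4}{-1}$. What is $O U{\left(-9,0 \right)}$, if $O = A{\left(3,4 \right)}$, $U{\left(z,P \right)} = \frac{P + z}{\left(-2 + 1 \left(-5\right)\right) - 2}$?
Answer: $-4$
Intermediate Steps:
$A{\left(C,K \right)} = -4$ ($A{\left(C,K \right)} = 4 \left(-1\right) = -4$)
$U{\left(z,P \right)} = - \frac{P}{9} - \frac{z}{9}$ ($U{\left(z,P \right)} = \frac{P + z}{\left(-2 - 5\right) - 2} = \frac{P + z}{-7 - 2} = \frac{P + z}{-9} = \left(P + z\right) \left(- \frac{1}{9}\right) = - \frac{P}{9} - \frac{z}{9}$)
$O = -4$
$O U{\left(-9,0 \right)} = - 4 \left(\left(- \frac{1}{9}\right) 0 - -1\right) = - 4 \left(0 + 1\right) = \left(-4\right) 1 = -4$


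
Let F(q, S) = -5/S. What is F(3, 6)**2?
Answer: 25/36 ≈ 0.69444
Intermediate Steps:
F(3, 6)**2 = (-5/6)**2 = 25/36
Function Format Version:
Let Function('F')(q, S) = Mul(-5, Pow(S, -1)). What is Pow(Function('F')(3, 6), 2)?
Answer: Rational(25, 36) ≈ 0.69444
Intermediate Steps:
Pow(Function('F')(3, 6), 2) = Pow(Mul(-5, Pow(6, -1)), 2) = Pow(Mul(-5, Rational(1, 6)), 2) = Pow(Rational(-5, 6), 2) = Rational(25, 36)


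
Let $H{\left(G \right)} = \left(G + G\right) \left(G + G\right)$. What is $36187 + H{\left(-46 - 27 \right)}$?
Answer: $57503$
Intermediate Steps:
$H{\left(G \right)} = 4 G^{2}$ ($H{\left(G \right)} = 2 G 2 G = 4 G^{2}$)
$36187 + H{\left(-46 - 27 \right)} = 36187 + 4 \left(-46 - 27\right)^{2} = 36187 + 4 \left(-73\right)^{2} = 36187 + 4 \cdot 5329 = 36187 + 21316 = 57503$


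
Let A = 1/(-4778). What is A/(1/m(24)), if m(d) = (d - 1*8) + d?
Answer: -20/2389 ≈ -0.0083717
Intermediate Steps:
A = -1/4778 ≈ -0.00020929
m(d) = -8 + 2*d (m(d) = (d - 8) + d = (-8 + d) + d = -8 + 2*d)
A/(1/m(24)) = -1/(4778*(1/(-8 + 2*24))) = -1/(4778*(1/(-8 + 48))) = -1/(4778*(1/40)) = -1/(4778*1/40) = -1/4778*40 = -20/2389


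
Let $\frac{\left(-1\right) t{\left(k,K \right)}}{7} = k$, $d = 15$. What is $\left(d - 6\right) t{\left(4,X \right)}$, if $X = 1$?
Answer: $-252$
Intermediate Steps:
$t{\left(k,K \right)} = - 7 k$
$\left(d - 6\right) t{\left(4,X \right)} = \left(15 - 6\right) \left(\left(-7\right) 4\right) = 9 \left(-28\right) = -252$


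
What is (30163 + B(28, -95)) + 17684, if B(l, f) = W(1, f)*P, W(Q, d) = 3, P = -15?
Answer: 47802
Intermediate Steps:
B(l, f) = -45 (B(l, f) = 3*(-15) = -45)
(30163 + B(28, -95)) + 17684 = (30163 - 45) + 17684 = 30118 + 17684 = 47802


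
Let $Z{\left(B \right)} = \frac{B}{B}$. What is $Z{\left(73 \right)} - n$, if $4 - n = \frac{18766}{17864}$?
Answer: $- \frac{1583}{812} \approx -1.9495$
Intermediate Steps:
$n = \frac{2395}{812}$ ($n = 4 - \frac{18766}{17864} = 4 - 18766 \cdot \frac{1}{17864} = 4 - \frac{853}{812} = \frac{2395}{812} \approx 2.9495$)
$Z{\left(B \right)} = 1$
$Z{\left(73 \right)} - n = 1 - \frac{2395}{812} = - \frac{1583}{812}$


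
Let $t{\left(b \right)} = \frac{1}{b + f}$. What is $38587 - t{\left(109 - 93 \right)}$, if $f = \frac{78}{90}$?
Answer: $\frac{9762496}{253} \approx 38587.0$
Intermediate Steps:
$f = \frac{13}{15}$ ($f = 78 \cdot \frac{1}{90} = \frac{13}{15} \approx 0.86667$)
$t{\left(b \right)} = \frac{1}{\frac{13}{15} + b}$ ($t{\left(b \right)} = \frac{1}{b + \frac{13}{15}} = \frac{1}{\frac{13}{15} + b}$)
$38587 - t{\left(109 - 93 \right)} = 38587 - \frac{15}{13 + 15 \left(109 - 93\right)} = 38587 - \frac{15}{13 + 15 \cdot 16} = 38587 - \frac{15}{13 + 240} = 38587 - \frac{15}{253} = \frac{9762496}{253}$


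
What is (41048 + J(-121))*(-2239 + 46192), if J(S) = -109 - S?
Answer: 1804710180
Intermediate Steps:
(41048 + J(-121))*(-2239 + 46192) = (41048 + (-109 - 1*(-121)))*(-2239 + 46192) = (41048 + (-109 + 121))*43953 = (41048 + 12)*43953 = 41060*43953 = 1804710180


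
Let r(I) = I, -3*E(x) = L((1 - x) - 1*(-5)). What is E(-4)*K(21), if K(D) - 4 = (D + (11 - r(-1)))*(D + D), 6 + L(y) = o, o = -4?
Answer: 13900/3 ≈ 4633.3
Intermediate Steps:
L(y) = -10 (L(y) = -6 - 4 = -10)
E(x) = 10/3 (E(x) = -⅓*(-10) = 10/3)
K(D) = 4 + 2*D*(12 + D) (K(D) = 4 + (D + (11 - 1*(-1)))*(D + D) = 4 + (D + (11 + 1))*(2*D) = 4 + (D + 12)*(2*D) = 4 + (12 + D)*(2*D) = 4 + 2*D*(12 + D))
E(-4)*K(21) = 10*(4 + 2*21² + 24*21)/3 = 10*(4 + 2*441 + 504)/3 = 10*(4 + 882 + 504)/3 = (10/3)*1390 = 13900/3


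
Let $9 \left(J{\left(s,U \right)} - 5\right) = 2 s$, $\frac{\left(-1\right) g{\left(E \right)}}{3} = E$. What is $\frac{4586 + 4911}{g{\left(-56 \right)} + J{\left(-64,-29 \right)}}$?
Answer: $\frac{85473}{1429} \approx 59.813$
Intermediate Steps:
$g{\left(E \right)} = - 3 E$
$J{\left(s,U \right)} = 5 + \frac{2 s}{9}$
$\frac{4586 + 4911}{g{\left(-56 \right)} + J{\left(-64,-29 \right)}} = \frac{4586 + 4911}{\left(-3\right) \left(-56\right) + \left(5 + \frac{2}{9} \left(-64\right)\right)} = \frac{9497}{168 + \left(5 - \frac{128}{9}\right)} = \frac{9497}{168 - \frac{83}{9}} = \frac{9497}{\frac{1429}{9}} = 9497 \cdot \frac{9}{1429} = \frac{85473}{1429}$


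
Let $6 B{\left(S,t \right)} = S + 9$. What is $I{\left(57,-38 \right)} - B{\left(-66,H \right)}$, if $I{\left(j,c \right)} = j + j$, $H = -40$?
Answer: $\frac{247}{2} \approx 123.5$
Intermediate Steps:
$I{\left(j,c \right)} = 2 j$
$B{\left(S,t \right)} = \frac{3}{2} + \frac{S}{6}$ ($B{\left(S,t \right)} = \frac{S + 9}{6} = \frac{9 + S}{6} = \frac{3}{2} + \frac{S}{6}$)
$I{\left(57,-38 \right)} - B{\left(-66,H \right)} = 2 \cdot 57 - \left(\frac{3}{2} + \frac{1}{6} \left(-66\right)\right) = 114 - \left(\frac{3}{2} - 11\right) = 114 - - \frac{19}{2} = 114 + \frac{19}{2} = \frac{247}{2}$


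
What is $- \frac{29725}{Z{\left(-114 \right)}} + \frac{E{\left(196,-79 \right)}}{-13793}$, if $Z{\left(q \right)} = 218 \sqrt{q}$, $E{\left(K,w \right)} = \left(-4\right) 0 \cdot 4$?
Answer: $\frac{29725 i \sqrt{114}}{24852} \approx 12.771 i$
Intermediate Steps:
$E{\left(K,w \right)} = 0$ ($E{\left(K,w \right)} = 0 \cdot 4 = 0$)
$- \frac{29725}{Z{\left(-114 \right)}} + \frac{E{\left(196,-79 \right)}}{-13793} = - \frac{29725}{218 \sqrt{-114}} + \frac{0}{-13793} = - \frac{29725}{218 i \sqrt{114}} + 0 \left(- \frac{1}{13793}\right) = - \frac{29725}{218 i \sqrt{114}} + 0 = - 29725 \left(- \frac{i \sqrt{114}}{24852}\right) + 0 = \frac{29725 i \sqrt{114}}{24852} + 0 = \frac{29725 i \sqrt{114}}{24852}$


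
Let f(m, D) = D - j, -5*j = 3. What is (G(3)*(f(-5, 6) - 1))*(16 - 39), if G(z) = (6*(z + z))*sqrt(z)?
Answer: -23184*sqrt(3)/5 ≈ -8031.2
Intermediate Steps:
j = -3/5 (j = -1/5*3 = -3/5 ≈ -0.60000)
f(m, D) = 3/5 + D (f(m, D) = D - 1*(-3/5) = D + 3/5 = 3/5 + D)
G(z) = 12*z**(3/2) (G(z) = (6*(2*z))*sqrt(z) = (12*z)*sqrt(z) = 12*z**(3/2))
(G(3)*(f(-5, 6) - 1))*(16 - 39) = ((12*3**(3/2))*((3/5 + 6) - 1))*(16 - 39) = ((12*(3*sqrt(3)))*(33/5 - 1))*(-23) = ((36*sqrt(3))*(28/5))*(-23) = (1008*sqrt(3)/5)*(-23) = -23184*sqrt(3)/5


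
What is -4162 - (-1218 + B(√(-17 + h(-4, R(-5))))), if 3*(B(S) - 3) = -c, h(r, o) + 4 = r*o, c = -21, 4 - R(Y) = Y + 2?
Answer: -2954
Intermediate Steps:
R(Y) = 2 - Y (R(Y) = 4 - (Y + 2) = 4 - (2 + Y) = 4 + (-2 - Y) = 2 - Y)
h(r, o) = -4 + o*r (h(r, o) = -4 + r*o = -4 + o*r)
B(S) = 10 (B(S) = 3 + (-1*(-21))/3 = 3 + (⅓)*21 = 3 + 7 = 10)
-4162 - (-1218 + B(√(-17 + h(-4, R(-5))))) = -4162 - (-1218 + 10) = -4162 - 1*(-1208) = -4162 + 1208 = -2954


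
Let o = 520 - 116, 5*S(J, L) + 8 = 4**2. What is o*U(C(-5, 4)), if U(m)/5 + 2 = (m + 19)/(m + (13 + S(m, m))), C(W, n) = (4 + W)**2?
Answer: -56560/39 ≈ -1450.3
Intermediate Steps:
S(J, L) = 8/5 (S(J, L) = -8/5 + (1/5)*4**2 = -8/5 + (1/5)*16 = -8/5 + 16/5 = 8/5)
o = 404
U(m) = -10 + 5*(19 + m)/(73/5 + m) (U(m) = -10 + 5*((m + 19)/(m + (13 + 8/5))) = -10 + 5*((19 + m)/(m + 73/5)) = -10 + 5*((19 + m)/(73/5 + m)) = -10 + 5*(19 + m)/(73/5 + m))
o*U(C(-5, 4)) = 404*(5*(-51 - 5*(4 - 5)**2)/(73 + 5*(4 - 5)**2)) = 404*(5*(-51 - 5*(-1)**2)/(73 + 5*(-1)**2)) = 404*(5*(-51 - 5*1)/(73 + 5*1)) = 404*(5*(-51 - 5)/(73 + 5)) = 404*(5*(-56)/78) = 404*(5*(1/78)*(-56)) = 404*(-140/39) = -56560/39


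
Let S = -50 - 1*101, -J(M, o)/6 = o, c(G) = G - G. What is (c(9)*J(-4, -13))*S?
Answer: 0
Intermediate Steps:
c(G) = 0
J(M, o) = -6*o
S = -151 (S = -50 - 101 = -151)
(c(9)*J(-4, -13))*S = (0*(-6*(-13)))*(-151) = (0*78)*(-151) = 0*(-151) = 0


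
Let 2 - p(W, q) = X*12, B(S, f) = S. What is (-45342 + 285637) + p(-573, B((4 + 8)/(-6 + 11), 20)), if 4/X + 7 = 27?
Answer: 1201473/5 ≈ 2.4029e+5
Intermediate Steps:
X = ⅕ (X = 4/(-7 + 27) = 4/20 = 4*(1/20) = ⅕ ≈ 0.20000)
p(W, q) = -⅖ (p(W, q) = 2 - 12/5 = -⅖)
(-45342 + 285637) + p(-573, B((4 + 8)/(-6 + 11), 20)) = (-45342 + 285637) - ⅖ = 240295 - ⅖ = 1201473/5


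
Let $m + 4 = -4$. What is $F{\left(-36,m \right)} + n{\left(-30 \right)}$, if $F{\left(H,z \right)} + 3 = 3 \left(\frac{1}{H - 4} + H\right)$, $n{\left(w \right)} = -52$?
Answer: $- \frac{6523}{40} \approx -163.07$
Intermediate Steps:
$m = -8$ ($m = -4 - 4 = -8$)
$F{\left(H,z \right)} = -3 + 3 H + \frac{3}{-4 + H}$ ($F{\left(H,z \right)} = -3 + 3 \left(\frac{1}{H - 4} + H\right) = -3 + 3 \left(\frac{1}{-4 + H} + H\right) = -3 + 3 \left(H + \frac{1}{-4 + H}\right) = -3 + \left(3 H + \frac{3}{-4 + H}\right) = -3 + 3 H + \frac{3}{-4 + H}$)
$F{\left(-36,m \right)} + n{\left(-30 \right)} = \frac{3 \left(5 + \left(-36\right)^{2} - -180\right)}{-4 - 36} - 52 = \frac{3 \left(5 + 1296 + 180\right)}{-40} - 52 = 3 \left(- \frac{1}{40}\right) 1481 - 52 = - \frac{4443}{40} - 52 = - \frac{6523}{40}$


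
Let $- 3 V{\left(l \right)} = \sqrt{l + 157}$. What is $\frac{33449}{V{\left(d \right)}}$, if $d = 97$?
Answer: $- \frac{100347 \sqrt{254}}{254} \approx -6296.3$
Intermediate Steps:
$V{\left(l \right)} = - \frac{\sqrt{157 + l}}{3}$ ($V{\left(l \right)} = - \frac{\sqrt{l + 157}}{3} = - \frac{\sqrt{157 + l}}{3}$)
$\frac{33449}{V{\left(d \right)}} = \frac{33449}{\left(- \frac{1}{3}\right) \sqrt{157 + 97}} = \frac{33449}{\left(- \frac{1}{3}\right) \sqrt{254}} = 33449 \left(- \frac{3 \sqrt{254}}{254}\right) = - \frac{100347 \sqrt{254}}{254}$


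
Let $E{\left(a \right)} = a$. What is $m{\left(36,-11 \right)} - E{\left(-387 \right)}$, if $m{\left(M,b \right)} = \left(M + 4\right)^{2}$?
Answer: $1987$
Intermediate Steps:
$m{\left(M,b \right)} = \left(4 + M\right)^{2}$
$m{\left(36,-11 \right)} - E{\left(-387 \right)} = \left(4 + 36\right)^{2} - -387 = 40^{2} + 387 = 1600 + 387 = 1987$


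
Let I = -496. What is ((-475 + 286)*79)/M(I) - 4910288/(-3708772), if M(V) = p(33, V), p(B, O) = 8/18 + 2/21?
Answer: -872125139581/31524562 ≈ -27665.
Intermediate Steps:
p(B, O) = 34/63 (p(B, O) = 8*(1/18) + 2*(1/21) = 4/9 + 2/21 = 34/63)
M(V) = 34/63
((-475 + 286)*79)/M(I) - 4910288/(-3708772) = ((-475 + 286)*79)/(34/63) - 4910288/(-3708772) = -189*79*(63/34) - 4910288*(-1/3708772) = -14931*63/34 + 1227572/927193 = -940653/34 + 1227572/927193 = -872125139581/31524562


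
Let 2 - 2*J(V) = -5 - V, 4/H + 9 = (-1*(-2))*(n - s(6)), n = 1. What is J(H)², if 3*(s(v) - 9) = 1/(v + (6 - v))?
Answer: 597529/51076 ≈ 11.699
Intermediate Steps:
s(v) = 163/18 (s(v) = 9 + 1/(3*(v + (6 - v))) = 9 + (⅓)/6 = 9 + (⅓)*(⅙) = 9 + 1/18 = 163/18)
H = -18/113 (H = 4/(-9 + (-1*(-2))*(1 - 1*163/18)) = 4/(-9 + 2*(1 - 163/18)) = 4/(-9 + 2*(-145/18)) = 4/(-9 - 145/9) = 4/(-226/9) = 4*(-9/226) = -18/113 ≈ -0.15929)
J(V) = 7/2 + V/2 (J(V) = 1 - (-5 - V)/2 = 1 + (5/2 + V/2) = 7/2 + V/2)
J(H)² = (7/2 + (½)*(-18/113))² = (7/2 - 9/113)² = (773/226)² = 597529/51076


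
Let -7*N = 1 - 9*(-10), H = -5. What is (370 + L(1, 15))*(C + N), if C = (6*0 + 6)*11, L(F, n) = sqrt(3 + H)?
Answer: 19610 + 53*I*sqrt(2) ≈ 19610.0 + 74.953*I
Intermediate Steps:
L(F, n) = I*sqrt(2) (L(F, n) = sqrt(3 - 5) = sqrt(-2) = I*sqrt(2))
C = 66 (C = (0 + 6)*11 = 6*11 = 66)
N = -13 (N = -(1 - 9*(-10))/7 = -(1 + 90)/7 = -1/7*91 = -13)
(370 + L(1, 15))*(C + N) = (370 + I*sqrt(2))*(66 - 13) = (370 + I*sqrt(2))*53 = 19610 + 53*I*sqrt(2)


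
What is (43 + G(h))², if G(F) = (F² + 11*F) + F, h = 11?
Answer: 87616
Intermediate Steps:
G(F) = F² + 12*F
(43 + G(h))² = (43 + 11*(12 + 11))² = (43 + 11*23)² = (43 + 253)² = 296² = 87616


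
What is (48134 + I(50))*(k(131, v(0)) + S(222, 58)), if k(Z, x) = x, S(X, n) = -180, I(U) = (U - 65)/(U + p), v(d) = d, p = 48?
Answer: -424540530/49 ≈ -8.6641e+6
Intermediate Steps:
I(U) = (-65 + U)/(48 + U) (I(U) = (U - 65)/(U + 48) = (-65 + U)/(48 + U))
(48134 + I(50))*(k(131, v(0)) + S(222, 58)) = (48134 + (-65 + 50)/(48 + 50))*(0 - 180) = (48134 - 15/98)*(-180) = (4717117/98)*(-180) = -424540530/49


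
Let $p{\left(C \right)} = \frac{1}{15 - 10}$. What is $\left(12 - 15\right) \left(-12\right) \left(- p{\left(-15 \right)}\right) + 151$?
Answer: $\frac{719}{5} \approx 143.8$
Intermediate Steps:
$p{\left(C \right)} = \frac{1}{5}$
$\left(12 - 15\right) \left(-12\right) \left(- p{\left(-15 \right)}\right) + 151 = \left(12 - 15\right) \left(-12\right) \left(\left(-1\right) \frac{1}{5}\right) + 151 = \left(12 - 15\right) \left(-12\right) \left(- \frac{1}{5}\right) + 151 = \left(-3\right) \left(-12\right) \left(- \frac{1}{5}\right) + 151 = 36 \left(- \frac{1}{5}\right) + 151 = - \frac{36}{5} + 151 = \frac{719}{5}$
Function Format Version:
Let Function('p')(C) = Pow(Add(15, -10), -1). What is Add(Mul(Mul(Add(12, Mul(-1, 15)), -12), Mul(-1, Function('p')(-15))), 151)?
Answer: Rational(719, 5) ≈ 143.80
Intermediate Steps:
Function('p')(C) = Rational(1, 5) (Function('p')(C) = Pow(5, -1) = Rational(1, 5))
Add(Mul(Mul(Add(12, Mul(-1, 15)), -12), Mul(-1, Function('p')(-15))), 151) = Add(Mul(Mul(Add(12, Mul(-1, 15)), -12), Mul(-1, Rational(1, 5))), 151) = Add(Mul(Mul(Add(12, -15), -12), Rational(-1, 5)), 151) = Add(Mul(Mul(-3, -12), Rational(-1, 5)), 151) = Add(Mul(36, Rational(-1, 5)), 151) = Add(Rational(-36, 5), 151) = Rational(719, 5)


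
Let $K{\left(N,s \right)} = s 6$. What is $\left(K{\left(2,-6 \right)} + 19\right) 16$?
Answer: $-272$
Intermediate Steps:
$K{\left(N,s \right)} = 6 s$
$\left(K{\left(2,-6 \right)} + 19\right) 16 = \left(6 \left(-6\right) + 19\right) 16 = \left(-36 + 19\right) 16 = \left(-17\right) 16 = -272$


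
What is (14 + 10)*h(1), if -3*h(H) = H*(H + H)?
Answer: -16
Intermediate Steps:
h(H) = -2*H²/3 (h(H) = -H*(H + H)/3 = -H*2*H/3 = -2*H²/3)
(14 + 10)*h(1) = (14 + 10)*(-⅔*1²) = 24*(-⅔*1) = 24*(-⅔) = -16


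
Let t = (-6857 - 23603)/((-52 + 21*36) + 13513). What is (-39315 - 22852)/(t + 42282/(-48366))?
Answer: 2374846478193/115241753 ≈ 20608.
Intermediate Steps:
t = -30460/14217 (t = -30460/((-52 + 756) + 13513) = -30460/(704 + 13513) = -30460/14217 ≈ -2.1425)
(-39315 - 22852)/(t + 42282/(-48366)) = (-39315 - 22852)/(-30460/14217 + 42282/(-48366)) = -62167/(-30460/14217 + 42282*(-1/48366)) = -62167/(-30460/14217 - 2349/2687) = -62167/(-115241753/38201079) = -62167*(-38201079/115241753) = 2374846478193/115241753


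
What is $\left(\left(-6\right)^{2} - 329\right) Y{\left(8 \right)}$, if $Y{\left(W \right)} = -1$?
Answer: $293$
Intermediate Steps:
$\left(\left(-6\right)^{2} - 329\right) Y{\left(8 \right)} = \left(\left(-6\right)^{2} - 329\right) \left(-1\right) = \left(36 - 329\right) \left(-1\right) = \left(-293\right) \left(-1\right) = 293$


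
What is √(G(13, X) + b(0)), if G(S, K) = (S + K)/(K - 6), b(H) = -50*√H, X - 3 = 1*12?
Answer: 2*√7/3 ≈ 1.7638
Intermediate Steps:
X = 15 (X = 3 + 1*12 = 3 + 12 = 15)
G(S, K) = (K + S)/(-6 + K)
√(G(13, X) + b(0)) = √((15 + 13)/(-6 + 15) - 50*√0) = √(28/9 - 50*0) = √((⅑)*28 + 0) = √(28/9 + 0) = √(28/9) = 2*√7/3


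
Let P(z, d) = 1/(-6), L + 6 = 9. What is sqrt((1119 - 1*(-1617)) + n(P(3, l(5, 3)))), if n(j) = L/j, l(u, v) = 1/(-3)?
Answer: 3*sqrt(302) ≈ 52.134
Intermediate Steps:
L = 3 (L = -6 + 9 = 3)
l(u, v) = -1/3
P(z, d) = -1/6
n(j) = 3/j
sqrt((1119 - 1*(-1617)) + n(P(3, l(5, 3)))) = sqrt((1119 - 1*(-1617)) + 3/(-1/6)) = sqrt((1119 + 1617) + 3*(-6)) = sqrt(2736 - 18) = sqrt(2718) = 3*sqrt(302)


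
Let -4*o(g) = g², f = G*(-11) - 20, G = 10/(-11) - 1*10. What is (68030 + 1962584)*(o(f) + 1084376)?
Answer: 2196872551864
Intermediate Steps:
G = -120/11 (G = 10*(-1/11) - 10 = -10/11 - 10 = -120/11 ≈ -10.909)
f = 100 (f = -120/11*(-11) - 20 = 120 - 20 = 100)
o(g) = -g²/4
(68030 + 1962584)*(o(f) + 1084376) = (68030 + 1962584)*(-¼*100² + 1084376) = 2030614*(-¼*10000 + 1084376) = 2030614*(-2500 + 1084376) = 2030614*1081876 = 2196872551864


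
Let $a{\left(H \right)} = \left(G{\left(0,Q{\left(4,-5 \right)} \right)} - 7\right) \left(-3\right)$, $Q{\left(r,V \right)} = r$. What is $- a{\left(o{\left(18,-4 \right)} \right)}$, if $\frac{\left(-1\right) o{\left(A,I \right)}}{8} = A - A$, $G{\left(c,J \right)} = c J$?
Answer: $-21$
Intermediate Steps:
$G{\left(c,J \right)} = J c$
$o{\left(A,I \right)} = 0$ ($o{\left(A,I \right)} = - 8 \left(A - A\right) = \left(-8\right) 0 = 0$)
$a{\left(H \right)} = 21$ ($a{\left(H \right)} = \left(4 \cdot 0 - 7\right) \left(-3\right) = \left(0 - 7\right) \left(-3\right) = \left(-7\right) \left(-3\right) = 21$)
$- a{\left(o{\left(18,-4 \right)} \right)} = \left(-1\right) 21 = -21$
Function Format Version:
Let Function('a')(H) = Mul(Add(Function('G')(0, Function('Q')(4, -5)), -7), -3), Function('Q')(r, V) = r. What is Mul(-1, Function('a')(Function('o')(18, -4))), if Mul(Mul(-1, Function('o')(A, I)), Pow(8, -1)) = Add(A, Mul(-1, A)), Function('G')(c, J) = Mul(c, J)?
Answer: -21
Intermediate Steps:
Function('G')(c, J) = Mul(J, c)
Function('o')(A, I) = 0 (Function('o')(A, I) = Mul(-8, Add(A, Mul(-1, A))) = Mul(-8, 0) = 0)
Function('a')(H) = 21 (Function('a')(H) = Mul(Add(Mul(4, 0), -7), -3) = Mul(Add(0, -7), -3) = Mul(-7, -3) = 21)
Mul(-1, Function('a')(Function('o')(18, -4))) = Mul(-1, 21) = -21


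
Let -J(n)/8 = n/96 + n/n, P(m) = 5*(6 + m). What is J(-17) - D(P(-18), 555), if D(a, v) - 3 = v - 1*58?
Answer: -6079/12 ≈ -506.58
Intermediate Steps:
P(m) = 30 + 5*m
D(a, v) = -55 + v (D(a, v) = 3 + (v - 1*58) = 3 + (v - 58) = 3 + (-58 + v) = -55 + v)
J(n) = -8 - n/12 (J(n) = -8*(n/96 + n/n) = -8*(n*(1/96) + 1) = -8*(n/96 + 1) = -8*(1 + n/96) = -8 - n/12)
J(-17) - D(P(-18), 555) = (-8 - 1/12*(-17)) - (-55 + 555) = (-8 + 17/12) - 1*500 = -79/12 - 500 = -6079/12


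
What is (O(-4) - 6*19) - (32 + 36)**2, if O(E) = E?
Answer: -4742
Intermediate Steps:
(O(-4) - 6*19) - (32 + 36)**2 = (-4 - 6*19) - (32 + 36)**2 = (-4 - 114) - 1*68**2 = -118 - 1*4624 = -118 - 4624 = -4742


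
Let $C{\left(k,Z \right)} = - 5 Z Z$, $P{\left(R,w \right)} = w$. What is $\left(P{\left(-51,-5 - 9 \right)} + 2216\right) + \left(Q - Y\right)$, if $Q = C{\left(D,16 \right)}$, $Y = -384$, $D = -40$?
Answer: $1306$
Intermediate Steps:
$C{\left(k,Z \right)} = - 5 Z^{2}$
$Q = -1280$ ($Q = - 5 \cdot 16^{2} = \left(-5\right) 256 = -1280$)
$\left(P{\left(-51,-5 - 9 \right)} + 2216\right) + \left(Q - Y\right) = \left(\left(-5 - 9\right) + 2216\right) - 896 = \left(-14 + 2216\right) + \left(-1280 + 384\right) = 2202 - 896 = 1306$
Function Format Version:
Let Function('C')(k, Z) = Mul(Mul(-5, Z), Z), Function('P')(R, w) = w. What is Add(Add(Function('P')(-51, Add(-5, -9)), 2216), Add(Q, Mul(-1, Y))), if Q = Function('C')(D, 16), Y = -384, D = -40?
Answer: 1306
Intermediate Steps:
Function('C')(k, Z) = Mul(-5, Pow(Z, 2))
Q = -1280 (Q = Mul(-5, Pow(16, 2)) = Mul(-5, 256) = -1280)
Add(Add(Function('P')(-51, Add(-5, -9)), 2216), Add(Q, Mul(-1, Y))) = Add(Add(Add(-5, -9), 2216), Add(-1280, Mul(-1, -384))) = Add(Add(-14, 2216), Add(-1280, 384)) = Add(2202, -896) = 1306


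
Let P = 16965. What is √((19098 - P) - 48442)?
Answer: I*√46309 ≈ 215.2*I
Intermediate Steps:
√((19098 - P) - 48442) = √((19098 - 1*16965) - 48442) = √((19098 - 16965) - 48442) = √(2133 - 48442) = √(-46309) = I*√46309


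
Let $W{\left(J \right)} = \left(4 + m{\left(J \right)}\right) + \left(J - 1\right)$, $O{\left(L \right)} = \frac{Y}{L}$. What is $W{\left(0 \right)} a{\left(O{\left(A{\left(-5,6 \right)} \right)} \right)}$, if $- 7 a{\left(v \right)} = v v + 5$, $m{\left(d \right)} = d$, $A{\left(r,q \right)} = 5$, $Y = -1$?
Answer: $- \frac{54}{25} \approx -2.16$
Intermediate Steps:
$O{\left(L \right)} = - \frac{1}{L}$
$W{\left(J \right)} = 3 + 2 J$ ($W{\left(J \right)} = \left(4 + J\right) + \left(J - 1\right) = \left(4 + J\right) + \left(-1 + J\right) = 3 + 2 J$)
$a{\left(v \right)} = - \frac{5}{7} - \frac{v^{2}}{7}$ ($a{\left(v \right)} = - \frac{v v + 5}{7} = - \frac{v^{2} + 5}{7} = - \frac{5 + v^{2}}{7} = - \frac{5}{7} - \frac{v^{2}}{7}$)
$W{\left(0 \right)} a{\left(O{\left(A{\left(-5,6 \right)} \right)} \right)} = \left(3 + 2 \cdot 0\right) \left(- \frac{5}{7} - \frac{\left(- \frac{1}{5}\right)^{2}}{7}\right) = \left(3 + 0\right) \left(- \frac{5}{7} - \frac{\left(\left(-1\right) \frac{1}{5}\right)^{2}}{7}\right) = 3 \left(- \frac{5}{7} - \frac{\left(- \frac{1}{5}\right)^{2}}{7}\right) = 3 \left(- \frac{5}{7} - \frac{1}{175}\right) = 3 \left(- \frac{18}{25}\right) = - \frac{54}{25}$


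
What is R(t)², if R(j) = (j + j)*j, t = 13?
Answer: 114244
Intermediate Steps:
R(j) = 2*j² (R(j) = (2*j)*j = 2*j²)
R(t)² = (2*13²)² = (2*169)² = 338² = 114244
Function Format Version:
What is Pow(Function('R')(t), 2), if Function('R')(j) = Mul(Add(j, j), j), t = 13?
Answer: 114244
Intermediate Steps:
Function('R')(j) = Mul(2, Pow(j, 2)) (Function('R')(j) = Mul(Mul(2, j), j) = Mul(2, Pow(j, 2)))
Pow(Function('R')(t), 2) = Pow(Mul(2, Pow(13, 2)), 2) = Pow(Mul(2, 169), 2) = Pow(338, 2) = 114244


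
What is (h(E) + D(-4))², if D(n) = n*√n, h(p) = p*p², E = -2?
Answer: 128*I ≈ 128.0*I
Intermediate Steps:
h(p) = p³
D(n) = n^(3/2)
(h(E) + D(-4))² = ((-2)³ + (-4)^(3/2))² = (-8 - 8*I)²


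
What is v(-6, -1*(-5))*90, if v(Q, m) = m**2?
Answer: 2250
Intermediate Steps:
v(-6, -1*(-5))*90 = (-1*(-5))**2*90 = 5**2*90 = 25*90 = 2250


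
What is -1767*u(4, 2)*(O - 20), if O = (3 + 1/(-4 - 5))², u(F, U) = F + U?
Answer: 1112032/9 ≈ 1.2356e+5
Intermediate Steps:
O = 676/81 (O = (3 + 1/(-9))² = (3 - ⅑)² = (26/9)² = 676/81 ≈ 8.3457)
-1767*u(4, 2)*(O - 20) = -1767*(4 + 2)*(676/81 - 20) = -10602*(-944)/81 = -1767*(-1888/27) = 1112032/9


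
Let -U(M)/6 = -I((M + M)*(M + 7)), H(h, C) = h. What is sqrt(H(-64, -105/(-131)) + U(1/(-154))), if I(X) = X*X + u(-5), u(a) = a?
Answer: I*sqrt(13210583842)/11858 ≈ 9.6928*I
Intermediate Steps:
I(X) = -5 + X**2 (I(X) = X*X - 5 = X**2 - 5 = -5 + X**2)
U(M) = -30 + 24*M**2*(7 + M)**2 (U(M) = -(-6)*(-5 + ((M + M)*(M + 7))**2) = -(-6)*(-5 + ((2*M)*(7 + M))**2) = -(-6)*(-5 + (2*M*(7 + M))**2) = -(-6)*(-5 + 4*M**2*(7 + M)**2) = -6*(5 - 4*M**2*(7 + M)**2) = -30 + 24*M**2*(7 + M)**2)
sqrt(H(-64, -105/(-131)) + U(1/(-154))) = sqrt(-64 + (-30 + 24*(1/(-154))**2*(7 + 1/(-154))**2)) = sqrt(-64 + (-30 + 24*(-1/154)**2*(7 - 1/154)**2)) = sqrt(-64 + (-30 + 24*(1/23716)*(1077/154)**2)) = sqrt(-64 + (-30 + 24*(1/23716)*(1159929/23716))) = sqrt(-64 + (-30 + 3479787/70306082)) = sqrt(-64 - 2105702673/70306082) = sqrt(-6605291921/70306082) = I*sqrt(13210583842)/11858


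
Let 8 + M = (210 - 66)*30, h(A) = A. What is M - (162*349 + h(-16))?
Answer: -52210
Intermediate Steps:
M = 4312 (M = -8 + (210 - 66)*30 = -8 + 144*30 = -8 + 4320 = 4312)
M - (162*349 + h(-16)) = 4312 - (162*349 - 16) = 4312 - (56538 - 16) = 4312 - 1*56522 = 4312 - 56522 = -52210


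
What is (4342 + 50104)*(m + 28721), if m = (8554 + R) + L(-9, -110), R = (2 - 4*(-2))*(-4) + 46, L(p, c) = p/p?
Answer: 2029855772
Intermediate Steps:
L(p, c) = 1
R = 6 (R = (2 + 8)*(-4) + 46 = 10*(-4) + 46 = -40 + 46 = 6)
m = 8561 (m = (8554 + 6) + 1 = 8560 + 1 = 8561)
(4342 + 50104)*(m + 28721) = (4342 + 50104)*(8561 + 28721) = 54446*37282 = 2029855772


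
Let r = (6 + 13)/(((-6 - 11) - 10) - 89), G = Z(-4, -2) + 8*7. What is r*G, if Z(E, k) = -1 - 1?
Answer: -513/58 ≈ -8.8448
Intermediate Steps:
Z(E, k) = -2
G = 54 (G = -2 + 8*7 = -2 + 56 = 54)
r = -19/116 (r = 19/((-17 - 10) - 89) = 19/(-27 - 89) = 19/(-116) = 19*(-1/116) = -19/116 ≈ -0.16379)
r*G = -19/116*54 = -513/58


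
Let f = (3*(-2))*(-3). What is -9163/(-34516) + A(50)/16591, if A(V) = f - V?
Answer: 150918821/572654956 ≈ 0.26354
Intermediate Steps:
f = 18 (f = -6*(-3) = 18)
A(V) = 18 - V
-9163/(-34516) + A(50)/16591 = -9163/(-34516) + (18 - 1*50)/16591 = -9163*(-1/34516) + (18 - 50)*(1/16591) = 9163/34516 - 32*1/16591 = 9163/34516 - 32/16591 = 150918821/572654956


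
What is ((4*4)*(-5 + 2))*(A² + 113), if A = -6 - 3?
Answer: -9312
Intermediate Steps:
A = -9
((4*4)*(-5 + 2))*(A² + 113) = ((4*4)*(-5 + 2))*((-9)² + 113) = (16*(-3))*(81 + 113) = -48*194 = -9312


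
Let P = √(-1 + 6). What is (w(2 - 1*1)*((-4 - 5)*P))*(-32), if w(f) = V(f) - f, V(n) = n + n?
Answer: 288*√5 ≈ 643.99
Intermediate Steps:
V(n) = 2*n
P = √5 ≈ 2.2361
w(f) = f (w(f) = 2*f - f = f)
(w(2 - 1*1)*((-4 - 5)*P))*(-32) = ((2 - 1*1)*((-4 - 5)*√5))*(-32) = ((2 - 1)*(-9*√5))*(-32) = (1*(-9*√5))*(-32) = -9*√5*(-32) = 288*√5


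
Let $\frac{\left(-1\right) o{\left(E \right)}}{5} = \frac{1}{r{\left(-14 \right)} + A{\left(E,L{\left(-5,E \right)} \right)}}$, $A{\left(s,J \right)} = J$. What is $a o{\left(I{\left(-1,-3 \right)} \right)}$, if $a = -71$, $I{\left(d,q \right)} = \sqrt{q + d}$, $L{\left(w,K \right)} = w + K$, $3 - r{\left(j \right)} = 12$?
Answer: $- \frac{497}{20} - \frac{71 i}{20} \approx -24.85 - 3.55 i$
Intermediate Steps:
$r{\left(j \right)} = -9$ ($r{\left(j \right)} = 3 - 12 = -9$)
$L{\left(w,K \right)} = K + w$
$I{\left(d,q \right)} = \sqrt{d + q}$
$o{\left(E \right)} = - \frac{5}{-14 + E}$ ($o{\left(E \right)} = - \frac{5}{-9 + \left(E - 5\right)} = - \frac{5}{-9 + \left(-5 + E\right)} = - \frac{5}{-14 + E}$)
$a o{\left(I{\left(-1,-3 \right)} \right)} = - 71 \left(- \frac{5}{-14 + \sqrt{-1 - 3}}\right) = - 71 \left(- \frac{5}{-14 + \sqrt{-4}}\right) = - 71 \left(- \frac{5}{-14 + 2 i}\right) = - 71 \left(- 5 \frac{-14 - 2 i}{200}\right) = - 71 \left(- \frac{-14 - 2 i}{40}\right) = \frac{71 \left(-14 - 2 i\right)}{40}$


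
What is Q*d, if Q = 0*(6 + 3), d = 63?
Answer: 0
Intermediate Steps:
Q = 0 (Q = 0*9 = 0)
Q*d = 0*63 = 0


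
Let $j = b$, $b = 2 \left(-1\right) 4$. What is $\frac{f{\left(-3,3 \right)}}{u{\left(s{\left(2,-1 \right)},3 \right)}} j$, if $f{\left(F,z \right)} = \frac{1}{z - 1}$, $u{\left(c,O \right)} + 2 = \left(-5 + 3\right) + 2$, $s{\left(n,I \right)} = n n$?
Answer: $2$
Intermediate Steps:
$s{\left(n,I \right)} = n^{2}$
$b = -8$ ($b = \left(-2\right) 4 = -8$)
$u{\left(c,O \right)} = -2$ ($u{\left(c,O \right)} = -2 + \left(\left(-5 + 3\right) + 2\right) = -2 + \left(-2 + 2\right) = -2 + 0 = -2$)
$j = -8$
$f{\left(F,z \right)} = \frac{1}{-1 + z}$
$\frac{f{\left(-3,3 \right)}}{u{\left(s{\left(2,-1 \right)},3 \right)}} j = \frac{1}{\left(-1 + 3\right) \left(-2\right)} \left(-8\right) = \frac{1}{2} \left(- \frac{1}{2}\right) \left(-8\right) = \left(- \frac{1}{4}\right) \left(-8\right) = 2$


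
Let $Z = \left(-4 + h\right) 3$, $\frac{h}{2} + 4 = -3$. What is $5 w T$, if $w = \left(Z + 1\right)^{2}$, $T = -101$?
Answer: $-1418545$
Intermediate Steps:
$h = -14$ ($h = -8 + 2 \left(-3\right) = -8 - 6 = -14$)
$Z = -54$ ($Z = \left(-4 - 14\right) 3 = \left(-18\right) 3 = -54$)
$w = 2809$ ($w = \left(-54 + 1\right)^{2} = \left(-53\right)^{2} = 2809$)
$5 w T = 5 \cdot 2809 \left(-101\right) = 14045 \left(-101\right) = -1418545$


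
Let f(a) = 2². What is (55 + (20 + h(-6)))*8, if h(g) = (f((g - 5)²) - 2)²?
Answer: 632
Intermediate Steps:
f(a) = 4
h(g) = 4 (h(g) = (4 - 2)² = 2² = 4)
(55 + (20 + h(-6)))*8 = (55 + (20 + 4))*8 = (55 + 24)*8 = 79*8 = 632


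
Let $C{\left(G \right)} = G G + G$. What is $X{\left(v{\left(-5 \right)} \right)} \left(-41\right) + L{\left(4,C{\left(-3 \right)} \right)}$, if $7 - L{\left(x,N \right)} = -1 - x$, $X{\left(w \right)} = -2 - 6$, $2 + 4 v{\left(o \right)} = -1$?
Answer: $340$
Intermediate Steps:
$v{\left(o \right)} = - \frac{3}{4}$ ($v{\left(o \right)} = - \frac{1}{2} + \frac{1}{4} \left(-1\right) = - \frac{1}{2} - \frac{1}{4} = - \frac{3}{4}$)
$C{\left(G \right)} = G + G^{2}$ ($C{\left(G \right)} = G^{2} + G = G + G^{2}$)
$X{\left(w \right)} = -8$ ($X{\left(w \right)} = -2 - 6 = -8$)
$L{\left(x,N \right)} = 8 + x$ ($L{\left(x,N \right)} = 7 - \left(-1 - x\right) = 7 + \left(1 + x\right) = 8 + x$)
$X{\left(v{\left(-5 \right)} \right)} \left(-41\right) + L{\left(4,C{\left(-3 \right)} \right)} = \left(-8\right) \left(-41\right) + \left(8 + 4\right) = 328 + 12 = 340$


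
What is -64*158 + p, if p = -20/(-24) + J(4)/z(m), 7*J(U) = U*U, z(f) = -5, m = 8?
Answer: -2123441/210 ≈ -10112.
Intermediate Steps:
J(U) = U**2/7 (J(U) = (U*U)/7 = U**2/7)
p = 79/210 (p = -20/(-24) + ((1/7)*4**2)/(-5) = -20*(-1/24) + ((1/7)*16)*(-1/5) = 5/6 + (16/7)*(-1/5) = 5/6 - 16/35 = 79/210 ≈ 0.37619)
-64*158 + p = -64*158 + 79/210 = -10112 + 79/210 = -2123441/210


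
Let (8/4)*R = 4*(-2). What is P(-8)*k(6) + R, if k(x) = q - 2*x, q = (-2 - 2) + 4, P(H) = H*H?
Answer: -772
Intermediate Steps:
R = -4 (R = (4*(-2))/2 = (½)*(-8) = -4)
P(H) = H²
q = 0 (q = -4 + 4 = 0)
k(x) = -2*x (k(x) = 0 - 2*x = -2*x)
P(-8)*k(6) + R = (-8)²*(-2*6) - 4 = 64*(-12) - 4 = -768 - 4 = -772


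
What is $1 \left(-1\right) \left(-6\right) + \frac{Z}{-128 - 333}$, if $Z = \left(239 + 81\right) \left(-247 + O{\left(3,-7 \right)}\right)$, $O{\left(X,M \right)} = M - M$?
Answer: $\frac{81806}{461} \approx 177.45$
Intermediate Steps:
$O{\left(X,M \right)} = 0$
$Z = -79040$ ($Z = \left(239 + 81\right) \left(-247 + 0\right) = 320 \left(-247\right) = -79040$)
$1 \left(-1\right) \left(-6\right) + \frac{Z}{-128 - 333} = 1 \left(-1\right) \left(-6\right) + \frac{1}{-128 - 333} \left(-79040\right) = \left(-1\right) \left(-6\right) + \frac{1}{-461} \left(-79040\right) = 6 - - \frac{79040}{461} = 6 + \frac{79040}{461} = \frac{81806}{461}$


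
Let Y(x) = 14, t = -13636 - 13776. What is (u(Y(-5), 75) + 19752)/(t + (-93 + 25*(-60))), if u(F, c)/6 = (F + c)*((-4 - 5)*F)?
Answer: 47532/29005 ≈ 1.6388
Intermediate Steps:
t = -27412
u(F, c) = -54*F*(F + c) (u(F, c) = 6*((F + c)*((-4 - 5)*F)) = 6*((F + c)*(-9*F)) = 6*(-9*F*(F + c)) = -54*F*(F + c))
(u(Y(-5), 75) + 19752)/(t + (-93 + 25*(-60))) = (-54*14*(14 + 75) + 19752)/(-27412 + (-93 + 25*(-60))) = (-54*14*89 + 19752)/(-27412 + (-93 - 1500)) = (-67284 + 19752)/(-27412 - 1593) = -47532/(-29005) = -47532*(-1/29005) = 47532/29005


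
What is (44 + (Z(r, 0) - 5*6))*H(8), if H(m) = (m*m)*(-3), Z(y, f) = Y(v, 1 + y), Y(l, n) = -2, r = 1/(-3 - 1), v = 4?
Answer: -2304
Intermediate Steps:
r = -1/4 (r = 1/(-4) = -1/4 ≈ -0.25000)
Z(y, f) = -2
H(m) = -3*m**2 (H(m) = m**2*(-3) = -3*m**2)
(44 + (Z(r, 0) - 5*6))*H(8) = (44 + (-2 - 5*6))*(-3*8**2) = (44 + (-2 - 30))*(-3*64) = (44 - 32)*(-192) = 12*(-192) = -2304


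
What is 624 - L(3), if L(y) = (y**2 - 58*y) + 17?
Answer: 772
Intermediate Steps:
L(y) = 17 + y**2 - 58*y
624 - L(3) = 624 - (17 + 3**2 - 58*3) = 624 - (17 + 9 - 174) = 624 - 1*(-148) = 624 + 148 = 772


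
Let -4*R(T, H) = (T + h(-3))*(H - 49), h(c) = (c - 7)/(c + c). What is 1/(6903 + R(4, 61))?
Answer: 1/6886 ≈ 0.00014522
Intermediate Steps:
h(c) = (-7 + c)/(2*c) (h(c) = (-7 + c)/((2*c)) = (-7 + c)*(1/(2*c)) = (-7 + c)/(2*c))
R(T, H) = -(-49 + H)*(5/3 + T)/4 (R(T, H) = -(T + (½)*(-7 - 3)/(-3))*(H - 49)/4 = -(T + (½)*(-⅓)*(-10))*(-49 + H)/4 = -(T + 5/3)*(-49 + H)/4 = -(5/3 + T)*(-49 + H)/4 = -(-49 + H)*(5/3 + T)/4)
1/(6903 + R(4, 61)) = 1/(6903 + (245/12 - 5/12*61 + (49/4)*4 - ¼*61*4)) = 1/(6903 + (245/12 - 305/12 + 49 - 61)) = 1/(6903 - 17) = 1/6886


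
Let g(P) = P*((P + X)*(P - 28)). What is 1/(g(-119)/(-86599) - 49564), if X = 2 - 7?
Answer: -86599/4290023704 ≈ -2.0186e-5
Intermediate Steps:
X = -5
g(P) = P*(-28 + P)*(-5 + P) (g(P) = P*((P - 5)*(P - 28)) = P*((-5 + P)*(-28 + P)) = P*((-28 + P)*(-5 + P)) = P*(-28 + P)*(-5 + P))
1/(g(-119)/(-86599) - 49564) = 1/(-119*(140 + (-119)**2 - 33*(-119))/(-86599) - 49564) = 1/(-119*(140 + 14161 + 3927)*(-1/86599) - 49564) = 1/(-119*18228*(-1/86599) - 49564) = 1/(-2169132*(-1/86599) - 49564) = 1/(2169132/86599 - 49564) = 1/(-4290023704/86599) = -86599/4290023704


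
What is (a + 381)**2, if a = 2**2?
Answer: 148225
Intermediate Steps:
a = 4
(a + 381)**2 = (4 + 381)**2 = 385**2 = 148225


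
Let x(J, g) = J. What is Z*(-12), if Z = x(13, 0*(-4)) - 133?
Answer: 1440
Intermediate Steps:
Z = -120 (Z = 13 - 133 = -120)
Z*(-12) = -120*(-12) = 1440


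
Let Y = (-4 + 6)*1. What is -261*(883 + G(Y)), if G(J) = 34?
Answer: -239337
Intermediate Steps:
Y = 2 (Y = 2*1 = 2)
-261*(883 + G(Y)) = -261*(883 + 34) = -261*917 = -239337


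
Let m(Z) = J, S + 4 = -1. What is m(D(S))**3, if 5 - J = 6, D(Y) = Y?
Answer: -1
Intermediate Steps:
S = -5 (S = -4 - 1 = -5)
J = -1 (J = 5 - 1*6 = 5 - 6 = -1)
m(Z) = -1
m(D(S))**3 = (-1)**3 = -1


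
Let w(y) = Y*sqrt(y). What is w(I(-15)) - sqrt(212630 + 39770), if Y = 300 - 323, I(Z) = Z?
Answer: -20*sqrt(631) - 23*I*sqrt(15) ≈ -502.39 - 89.079*I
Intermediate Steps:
Y = -23
w(y) = -23*sqrt(y)
w(I(-15)) - sqrt(212630 + 39770) = -23*I*sqrt(15) - sqrt(212630 + 39770) = -23*I*sqrt(15) - sqrt(252400) = -23*I*sqrt(15) - 20*sqrt(631) = -20*sqrt(631) - 23*I*sqrt(15)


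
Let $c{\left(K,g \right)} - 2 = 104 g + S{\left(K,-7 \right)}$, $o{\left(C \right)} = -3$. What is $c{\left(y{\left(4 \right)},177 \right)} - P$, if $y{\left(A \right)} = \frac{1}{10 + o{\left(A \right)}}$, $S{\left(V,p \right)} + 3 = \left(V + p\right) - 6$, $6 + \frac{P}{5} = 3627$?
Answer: $\frac{2024}{7} \approx 289.14$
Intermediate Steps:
$P = 18105$ ($P = -30 + 5 \cdot 3627 = -30 + 18135 = 18105$)
$S{\left(V,p \right)} = -9 + V + p$ ($S{\left(V,p \right)} = -3 - \left(6 - V - p\right) = -3 + \left(-6 + V + p\right) = -9 + V + p$)
$y{\left(A \right)} = \frac{1}{7}$ ($y{\left(A \right)} = \frac{1}{10 - 3} = \frac{1}{7}$)
$c{\left(K,g \right)} = -14 + K + 104 g$ ($c{\left(K,g \right)} = 2 - \left(16 - K - 104 g\right) = 2 + \left(104 g + \left(-16 + K\right)\right) = 2 + \left(-16 + K + 104 g\right) = -14 + K + 104 g$)
$c{\left(y{\left(4 \right)},177 \right)} - P = \left(-14 + \frac{1}{7} + 104 \cdot 177\right) - 18105 = \left(-14 + \frac{1}{7} + 18408\right) - 18105 = \frac{128759}{7} - 18105 = \frac{2024}{7}$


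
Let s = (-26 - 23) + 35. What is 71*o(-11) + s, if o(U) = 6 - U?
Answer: 1193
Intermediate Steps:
s = -14 (s = -49 + 35 = -14)
71*o(-11) + s = 71*(6 - 1*(-11)) - 14 = 71*(6 + 11) - 14 = 71*17 - 14 = 1207 - 14 = 1193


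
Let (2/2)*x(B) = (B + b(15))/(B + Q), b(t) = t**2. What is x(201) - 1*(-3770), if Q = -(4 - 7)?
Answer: 128251/34 ≈ 3772.1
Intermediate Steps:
Q = 3 (Q = -1*(-3) = 3)
x(B) = (225 + B)/(3 + B) (x(B) = (B + 15**2)/(B + 3) = (B + 225)/(3 + B) = (225 + B)/(3 + B))
x(201) - 1*(-3770) = (225 + 201)/(3 + 201) - 1*(-3770) = 426/204 + 3770 = (1/204)*426 + 3770 = 71/34 + 3770 = 128251/34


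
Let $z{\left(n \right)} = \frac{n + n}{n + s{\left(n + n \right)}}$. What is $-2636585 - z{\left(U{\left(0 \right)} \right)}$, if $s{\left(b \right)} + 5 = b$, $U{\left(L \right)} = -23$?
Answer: $- \frac{97553668}{37} \approx -2.6366 \cdot 10^{6}$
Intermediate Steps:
$s{\left(b \right)} = -5 + b$
$z{\left(n \right)} = \frac{2 n}{-5 + 3 n}$ ($z{\left(n \right)} = \frac{n + n}{n + \left(-5 + \left(n + n\right)\right)} = \frac{2 n}{n + \left(-5 + 2 n\right)} = \frac{2 n}{-5 + 3 n}$)
$-2636585 - z{\left(U{\left(0 \right)} \right)} = -2636585 - 2 \left(-23\right) \frac{1}{-5 + 3 \left(-23\right)} = -2636585 - 2 \left(-23\right) \frac{1}{-5 - 69} = -2636585 - 2 \left(-23\right) \frac{1}{-74} = -2636585 - 2 \left(-23\right) \left(- \frac{1}{74}\right) = -2636585 - \frac{23}{37} = - \frac{97553668}{37}$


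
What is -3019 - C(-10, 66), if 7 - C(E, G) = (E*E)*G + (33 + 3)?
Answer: 3610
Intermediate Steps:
C(E, G) = -29 - G*E² (C(E, G) = 7 - ((E*E)*G + (33 + 3)) = 7 - (E²*G + 36) = 7 - (G*E² + 36) = 7 - (36 + G*E²) = 7 + (-36 - G*E²) = -29 - G*E²)
-3019 - C(-10, 66) = -3019 - (-29 - 1*66*(-10)²) = -3019 - (-29 - 1*66*100) = -3019 - (-29 - 6600) = -3019 - 1*(-6629) = -3019 + 6629 = 3610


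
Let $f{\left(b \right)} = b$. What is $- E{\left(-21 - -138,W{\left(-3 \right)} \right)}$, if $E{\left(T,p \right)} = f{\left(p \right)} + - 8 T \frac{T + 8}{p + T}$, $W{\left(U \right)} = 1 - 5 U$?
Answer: $\frac{114872}{133} \approx 863.7$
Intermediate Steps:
$E{\left(T,p \right)} = p - \frac{8 T \left(8 + T\right)}{T + p}$ ($E{\left(T,p \right)} = p + - 8 T \frac{T + 8}{p + T} = p + - 8 T \frac{8 + T}{T + p} = p - \frac{8 T \left(8 + T\right)}{T + p}$)
$- E{\left(-21 - -138,W{\left(-3 \right)} \right)} = - \frac{\left(1 - -15\right)^{2} - 64 \left(-21 - -138\right) - 8 \left(-21 - -138\right)^{2} + \left(-21 - -138\right) \left(1 - -15\right)}{\left(-21 - -138\right) + \left(1 - -15\right)} = - \frac{\left(1 + 15\right)^{2} - 64 \left(-21 + 138\right) - 8 \left(-21 + 138\right)^{2} + \left(-21 + 138\right) \left(1 + 15\right)}{\left(-21 + 138\right) + \left(1 + 15\right)} = - \frac{16^{2} - 7488 - 8 \cdot 117^{2} + 117 \cdot 16}{117 + 16} = - \frac{256 - 7488 - 109512 + 1872}{133} = - \frac{-114872}{133} = \left(-1\right) \left(- \frac{114872}{133}\right) = \frac{114872}{133}$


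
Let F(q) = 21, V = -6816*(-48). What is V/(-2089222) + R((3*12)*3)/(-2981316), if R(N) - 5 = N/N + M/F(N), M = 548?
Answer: -5121155797619/32700312624798 ≈ -0.15661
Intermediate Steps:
V = 327168
R(N) = 674/21 (R(N) = 5 + (N/N + 548/21) = 5 + (1 + 548*(1/21)) = 5 + (1 + 548/21) = 5 + 569/21 = 674/21)
V/(-2089222) + R((3*12)*3)/(-2981316) = 327168/(-2089222) + (674/21)/(-2981316) = 327168*(-1/2089222) + (674/21)*(-1/2981316) = -163584/1044611 - 337/31303818 = -5121155797619/32700312624798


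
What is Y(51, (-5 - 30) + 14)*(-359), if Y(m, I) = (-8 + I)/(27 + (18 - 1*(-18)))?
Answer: 10411/63 ≈ 165.25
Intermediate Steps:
Y(m, I) = -8/63 + I/63 (Y(m, I) = (-8 + I)/(27 + (18 + 18)) = (-8 + I)/(27 + 36) = (-8 + I)/63 = (-8 + I)*(1/63) = -8/63 + I/63)
Y(51, (-5 - 30) + 14)*(-359) = (-8/63 + ((-5 - 30) + 14)/63)*(-359) = (-8/63 + (-35 + 14)/63)*(-359) = (-8/63 + (1/63)*(-21))*(-359) = (-8/63 - ⅓)*(-359) = -29/63*(-359) = 10411/63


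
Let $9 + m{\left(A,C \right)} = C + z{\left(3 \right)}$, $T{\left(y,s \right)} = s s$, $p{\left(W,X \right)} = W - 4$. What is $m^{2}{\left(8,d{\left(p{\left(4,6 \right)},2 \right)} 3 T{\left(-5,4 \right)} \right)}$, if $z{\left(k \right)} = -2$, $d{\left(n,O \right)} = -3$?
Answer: $24025$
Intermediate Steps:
$p{\left(W,X \right)} = -4 + W$
$T{\left(y,s \right)} = s^{2}$
$m{\left(A,C \right)} = -11 + C$ ($m{\left(A,C \right)} = -9 + \left(C - 2\right) = -9 + \left(-2 + C\right) = -11 + C$)
$m^{2}{\left(8,d{\left(p{\left(4,6 \right)},2 \right)} 3 T{\left(-5,4 \right)} \right)} = \left(-11 + \left(-3\right) 3 \cdot 4^{2}\right)^{2} = \left(-11 - 144\right)^{2} = \left(-155\right)^{2} = 24025$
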